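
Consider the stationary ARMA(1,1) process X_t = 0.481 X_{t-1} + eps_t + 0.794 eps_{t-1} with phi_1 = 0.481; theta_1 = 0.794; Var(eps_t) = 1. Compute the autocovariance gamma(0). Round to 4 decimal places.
\gamma(0) = 3.1149

Multiply the model equation by X_{t-k} and take expectations. With theta_0 = psi_0 = 1 and psi_j the MA(infinity) weights, this gives
  gamma(k) - sum_i phi_i gamma(k-i) = c_k,
  c_k = sigma^2 * sum_{j=k..q} theta_j psi_{j-k}   (c_k = 0 for k > q),
using gamma(-m) = gamma(m).
psi-weights needed (psi_j = theta_j + sum_i phi_i psi_{j-i}):
  psi_1 = theta_1 + phi_1 = 0.794 + (0.481) = 1.275
Right-hand sides:
  c_0 = sigma^2 (1 + theta_1 psi_1) = 1 * (1 + (0.794)(1.275)) = 1 * 2.01235 = 2.01235
  c_1 = sigma^2 theta_1 = 1 * (0.794) = 0.794
  c_2 = 0
Equations for k = 0 and k = 1 (AR order 1):
  gamma(0) = phi_1 gamma(1) + c_0
  gamma(1) = phi_1 gamma(0) + c_1
Substituting the second into the first: gamma(0) (1 - phi_1^2) = c_0 + phi_1 c_1, so
  gamma(0) = (c_0 + phi_1 c_1) / (1 - phi_1^2) = (2.01235 + (0.481)(0.794)) / (1 - (0.481)^2) = 2.394264 / 0.768639 = 3.11494.
Therefore gamma(0) = 3.1149 (to 4 decimal places).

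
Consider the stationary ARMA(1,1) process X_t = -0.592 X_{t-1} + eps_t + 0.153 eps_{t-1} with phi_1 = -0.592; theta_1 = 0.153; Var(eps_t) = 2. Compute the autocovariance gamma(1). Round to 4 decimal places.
\gamma(1) = -1.2293

Multiply the model equation by X_{t-k} and take expectations. With theta_0 = psi_0 = 1 and psi_j the MA(infinity) weights, this gives
  gamma(k) - sum_i phi_i gamma(k-i) = c_k,
  c_k = sigma^2 * sum_{j=k..q} theta_j psi_{j-k}   (c_k = 0 for k > q),
using gamma(-m) = gamma(m).
psi-weights needed (psi_j = theta_j + sum_i phi_i psi_{j-i}):
  psi_1 = theta_1 + phi_1 = 0.153 + (-0.592) = -0.439
Right-hand sides:
  c_0 = sigma^2 (1 + theta_1 psi_1) = 2 * (1 + (0.153)(-0.439)) = 2 * 0.932833 = 1.865666
  c_1 = sigma^2 theta_1 = 2 * (0.153) = 0.306
  c_2 = 0
Equations for k = 0 and k = 1 (AR order 1):
  gamma(0) = phi_1 gamma(1) + c_0
  gamma(1) = phi_1 gamma(0) + c_1
Substituting the second into the first: gamma(0) (1 - phi_1^2) = c_0 + phi_1 c_1, so
  gamma(0) = (c_0 + phi_1 c_1) / (1 - phi_1^2) = (1.865666 + (-0.592)(0.306)) / (1 - (-0.592)^2) = 1.684514 / 0.649536 = 2.593411.
  gamma(1) = phi_1 gamma(0) + c_1 = (-0.592)(2.593411) + (0.306) = -1.229299.
Therefore gamma(1) = -1.2293 (to 4 decimal places).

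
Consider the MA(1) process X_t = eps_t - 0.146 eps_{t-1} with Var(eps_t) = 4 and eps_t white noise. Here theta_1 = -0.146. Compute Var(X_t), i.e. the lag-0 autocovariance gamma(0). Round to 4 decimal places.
\gamma(0) = 4.0853

For an MA(q) process X_t = eps_t + sum_i theta_i eps_{t-i} with
Var(eps_t) = sigma^2, the variance is
  gamma(0) = sigma^2 * (1 + sum_i theta_i^2).
  sum_i theta_i^2 = (-0.146)^2 = 0.021316.
  gamma(0) = 4 * (1 + 0.021316) = 4 * 1.021316 = 4.085264, which rounds to 4.0853.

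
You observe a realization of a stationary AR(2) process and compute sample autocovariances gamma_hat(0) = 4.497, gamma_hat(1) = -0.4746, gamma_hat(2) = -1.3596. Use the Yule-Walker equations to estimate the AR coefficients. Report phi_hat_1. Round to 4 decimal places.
\hat\phi_{1} = -0.1390

The Yule-Walker equations for an AR(p) process read, in matrix form,
  Gamma_p phi = r_p,   with   (Gamma_p)_{ij} = gamma(|i - j|),
                       (r_p)_i = gamma(i),   i,j = 1..p.
Substitute the sample gammas (Toeplitz matrix and right-hand side of size 2):
  Gamma_p = [[4.497, -0.4746], [-0.4746, 4.497]]
  r_p     = [-0.4746, -1.3596]
Written out:
  4.497 phi_1 - 0.4746 phi_2 = -0.4746
  -0.4746 phi_1 + 4.497 phi_2 = -1.3596
Solve by Cramer's rule:
  det = gamma(0)^2 - gamma(1)^2 = (4.497)^2 - (-0.4746)^2 = 20.223009 - 0.22524516 = 19.99776384
  phi_hat_1 = [gamma(1) gamma(0) - gamma(1) gamma(2)] / det = [(-0.4746)(4.497) - (-0.4746)(-1.3596)] / 19.99776384 = -2.77954236 / 19.99776384 = -0.139
  phi_hat_2 = [gamma(0) gamma(2) - gamma(1)^2] / det = [(4.497)(-1.3596) - (-0.4746)^2] / 19.99776384 = -6.33936636 / 19.99776384 = -0.317
So phi_hat = [-0.1390, -0.3170].
Therefore phi_hat_1 = -0.1390.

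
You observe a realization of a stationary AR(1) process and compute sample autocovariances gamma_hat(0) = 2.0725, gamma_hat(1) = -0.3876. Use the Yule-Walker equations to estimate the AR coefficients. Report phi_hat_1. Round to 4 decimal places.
\hat\phi_{1} = -0.1870

The Yule-Walker equations for an AR(p) process read, in matrix form,
  Gamma_p phi = r_p,   with   (Gamma_p)_{ij} = gamma(|i - j|),
                       (r_p)_i = gamma(i),   i,j = 1..p.
Substitute the sample gammas (Toeplitz matrix and right-hand side of size 1):
  Gamma_p = [[2.0725]]
  r_p     = [-0.3876]
With p = 1 this is the single equation gamma(0) phi_1 = gamma(1):
  phi_hat_1 = gamma(1) / gamma(0) = -0.3876 / 2.0725 = -0.1870.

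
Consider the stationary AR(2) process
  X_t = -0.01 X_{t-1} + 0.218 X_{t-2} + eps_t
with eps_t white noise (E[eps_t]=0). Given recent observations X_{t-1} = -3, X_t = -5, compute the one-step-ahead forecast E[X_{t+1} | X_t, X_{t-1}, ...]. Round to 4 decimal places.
E[X_{t+1} \mid \mathcal F_t] = -0.6040

For an AR(p) model X_t = c + sum_i phi_i X_{t-i} + eps_t, the
one-step-ahead conditional mean is
  E[X_{t+1} | X_t, ...] = c + sum_i phi_i X_{t+1-i}.
Substitute known values:
  E[X_{t+1} | ...] = (-0.01) * (-5) + (0.218) * (-3)
                   = -0.6040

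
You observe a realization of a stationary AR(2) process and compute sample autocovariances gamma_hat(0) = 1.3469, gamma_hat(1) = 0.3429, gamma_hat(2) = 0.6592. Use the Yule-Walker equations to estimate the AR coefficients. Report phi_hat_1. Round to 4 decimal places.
\hat\phi_{1} = 0.1390

The Yule-Walker equations for an AR(p) process read, in matrix form,
  Gamma_p phi = r_p,   with   (Gamma_p)_{ij} = gamma(|i - j|),
                       (r_p)_i = gamma(i),   i,j = 1..p.
Substitute the sample gammas (Toeplitz matrix and right-hand side of size 2):
  Gamma_p = [[1.3469, 0.3429], [0.3429, 1.3469]]
  r_p     = [0.3429, 0.6592]
Written out:
  1.3469 phi_1 + 0.3429 phi_2 = 0.3429
  0.3429 phi_1 + 1.3469 phi_2 = 0.6592
Solve by Cramer's rule:
  det = gamma(0)^2 - gamma(1)^2 = (1.3469)^2 - (0.3429)^2 = 1.81413961 - 0.11758041 = 1.6965592
  phi_hat_1 = [gamma(1) gamma(0) - gamma(1) gamma(2)] / det = [(0.3429)(1.3469) - (0.3429)(0.6592)] / 1.6965592 = 0.23581233 / 1.6965592 = 0.139
  phi_hat_2 = [gamma(0) gamma(2) - gamma(1)^2] / det = [(1.3469)(0.6592) - (0.3429)^2] / 1.6965592 = 0.77029607 / 1.6965592 = 0.454
So phi_hat = [0.1390, 0.4540].
Therefore phi_hat_1 = 0.1390.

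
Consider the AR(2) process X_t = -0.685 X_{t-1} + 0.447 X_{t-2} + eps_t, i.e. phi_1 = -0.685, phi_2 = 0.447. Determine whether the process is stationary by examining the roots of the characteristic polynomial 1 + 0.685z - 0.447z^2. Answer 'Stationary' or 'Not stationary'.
\text{Not stationary}

The AR(p) characteristic polynomial is P(z) = 1 + 0.685z - 0.447z^2.
Stationarity requires all roots to lie outside the unit circle, i.e. |z| > 1 for every root.
Set 1 + (0.685) z + (-0.447) z^2 = 0, i.e. a z^2 + b z + c = 0 with a = -0.447, b = 0.685, c = 1.
Discriminant D = b^2 - 4ac = (0.685)^2 - 4*(-0.447)*1 = 0.469225 - (-1.788) = 2.257225.
D >= 0, so the roots are real: z = (-b +/- sqrt(D)) / (2a) = (-0.685 +/- 1.502406) / (-0.894).
  z_1 = (-0.685 + 1.502406) / (-0.894) = -0.9143,   |z_1| = 0.9143.
  z_2 = (-0.685 - 1.502406) / (-0.894) = 2.4468,   |z_2| = 2.4468.
Moduli of all roots: 0.9143, 2.4468.
All moduli strictly greater than 1? No.
Verdict: Not stationary.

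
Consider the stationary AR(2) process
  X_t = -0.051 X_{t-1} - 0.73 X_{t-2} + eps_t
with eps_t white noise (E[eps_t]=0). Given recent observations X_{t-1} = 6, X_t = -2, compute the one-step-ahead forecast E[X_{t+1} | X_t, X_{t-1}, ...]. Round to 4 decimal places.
E[X_{t+1} \mid \mathcal F_t] = -4.2780

For an AR(p) model X_t = c + sum_i phi_i X_{t-i} + eps_t, the
one-step-ahead conditional mean is
  E[X_{t+1} | X_t, ...] = c + sum_i phi_i X_{t+1-i}.
Substitute known values:
  E[X_{t+1} | ...] = (-0.051) * (-2) + (-0.73) * (6)
                   = -4.2780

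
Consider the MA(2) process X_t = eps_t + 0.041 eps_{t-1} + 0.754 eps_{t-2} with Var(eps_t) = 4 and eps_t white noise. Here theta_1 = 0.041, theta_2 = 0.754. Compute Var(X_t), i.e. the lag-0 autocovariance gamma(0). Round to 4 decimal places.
\gamma(0) = 6.2808

For an MA(q) process X_t = eps_t + sum_i theta_i eps_{t-i} with
Var(eps_t) = sigma^2, the variance is
  gamma(0) = sigma^2 * (1 + sum_i theta_i^2).
  sum_i theta_i^2 = (0.041)^2 + (0.754)^2 = 0.001681 + 0.568516 = 0.570197.
  gamma(0) = 4 * (1 + 0.570197) = 4 * 1.570197 = 6.280788, which rounds to 6.2808.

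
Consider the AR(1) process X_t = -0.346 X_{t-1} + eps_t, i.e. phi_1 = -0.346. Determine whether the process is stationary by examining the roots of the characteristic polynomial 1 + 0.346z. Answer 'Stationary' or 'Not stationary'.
\text{Stationary}

The AR(p) characteristic polynomial is P(z) = 1 + 0.346z.
Stationarity requires all roots to lie outside the unit circle, i.e. |z| > 1 for every root.
This is linear in z: 1 + (0.346) z = 0  =>  z = -1/(0.346) = -2.890173,  |z| = 2.890173.
Moduli of all roots: 2.8902.
All moduli strictly greater than 1? Yes.
Verdict: Stationary.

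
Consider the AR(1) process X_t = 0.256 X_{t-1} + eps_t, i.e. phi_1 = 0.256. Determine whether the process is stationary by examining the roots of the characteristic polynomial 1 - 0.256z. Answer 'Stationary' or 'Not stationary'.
\text{Stationary}

The AR(p) characteristic polynomial is P(z) = 1 - 0.256z.
Stationarity requires all roots to lie outside the unit circle, i.e. |z| > 1 for every root.
This is linear in z: 1 + (-0.256) z = 0  =>  z = -1/(-0.256) = 3.90625,  |z| = 3.90625.
Moduli of all roots: 3.9062.
All moduli strictly greater than 1? Yes.
Verdict: Stationary.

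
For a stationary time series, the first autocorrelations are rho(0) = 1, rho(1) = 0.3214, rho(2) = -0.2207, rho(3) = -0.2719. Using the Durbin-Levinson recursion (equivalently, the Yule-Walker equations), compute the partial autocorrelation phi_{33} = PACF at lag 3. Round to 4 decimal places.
\phi_{33} = -0.0759

The PACF at lag k is phi_{kk}, the last component of the solution
to the Yule-Walker system G_k phi = r_k where
  (G_k)_{ij} = rho(|i - j|), (r_k)_i = rho(i), i,j = 1..k.
Equivalently, Durbin-Levinson gives phi_{kk} iteratively:
  phi_{11} = rho(1)
  phi_{kk} = [rho(k) - sum_{j=1..k-1} phi_{k-1,j} rho(k-j)]
            / [1 - sum_{j=1..k-1} phi_{k-1,j} rho(j)],
  phi_{k,j} = phi_{k-1,j} - phi_{kk} phi_{k-1,k-j},  j = 1..k-1.
Step k = 1:
  phi_11 = rho(1) = 0.3214.
Step k = 2:
  phi_22 = [rho(2) - phi_11 rho(1)] / [1 - phi_11 rho(1)] = [-0.2207 - (0.3214)(0.3214)] / [1 - (0.3214)(0.3214)]
         = -0.32399796 / 0.89670204 = -0.361322.
  Update: phi_21 = phi_11 - phi_22 phi_11 = 0.3214 - (-0.361322)(0.3214) = 0.437529.
Step k = 3:
  phi_33 = [rho(3) - phi_21 rho(2) - phi_22 rho(1)] / [1 - phi_21 rho(1) - phi_22 rho(2)]
    numerator   = -0.2719 - (0.437529)(-0.2207) - (-0.361322)(0.3214) = -0.05920858
    denominator = 1 - (0.437529)(0.3214) - (-0.361322)(-0.2207) = 0.77963453
  phi_33 = -0.05920858 / 0.77963453 = -0.0759.
Therefore phi_{33} = -0.0759.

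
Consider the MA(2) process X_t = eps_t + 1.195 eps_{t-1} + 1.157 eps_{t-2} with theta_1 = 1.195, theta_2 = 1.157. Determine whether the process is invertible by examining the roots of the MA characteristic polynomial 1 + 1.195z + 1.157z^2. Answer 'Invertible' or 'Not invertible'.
\text{Not invertible}

The MA(q) characteristic polynomial is P(z) = 1 + 1.195z + 1.157z^2.
Invertibility requires all roots to lie outside the unit circle, i.e. |z| > 1 for every root.
Set 1 + (1.195) z + (1.157) z^2 = 0, i.e. a z^2 + b z + c = 0 with a = 1.157, b = 1.195, c = 1.
Discriminant D = b^2 - 4ac = (1.195)^2 - 4*(1.157)*1 = 1.428025 - (4.628) = -3.199975.
D < 0, so the roots are the complex-conjugate pair z = (-b +/- i sqrt(-D)) / (2a) = -0.5164 +/- 0.7731i.
For a conjugate pair |z|^2 = z * conj(z) = (product of roots) = c/a = 1/(1.157) = 0.864304, so |z| = sqrt(0.864304) = 0.9297 for both roots.
Moduli of all roots: 0.9297, 0.9297.
All moduli strictly greater than 1? No.
Verdict: Not invertible.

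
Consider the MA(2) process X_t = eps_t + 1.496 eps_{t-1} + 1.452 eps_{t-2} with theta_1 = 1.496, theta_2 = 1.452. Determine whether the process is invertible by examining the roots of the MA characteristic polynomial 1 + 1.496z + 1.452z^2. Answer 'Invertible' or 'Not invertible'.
\text{Not invertible}

The MA(q) characteristic polynomial is P(z) = 1 + 1.496z + 1.452z^2.
Invertibility requires all roots to lie outside the unit circle, i.e. |z| > 1 for every root.
Set 1 + (1.496) z + (1.452) z^2 = 0, i.e. a z^2 + b z + c = 0 with a = 1.452, b = 1.496, c = 1.
Discriminant D = b^2 - 4ac = (1.496)^2 - 4*(1.452)*1 = 2.238016 - (5.808) = -3.569984.
D < 0, so the roots are the complex-conjugate pair z = (-b +/- i sqrt(-D)) / (2a) = -0.5152 +/- 0.6506i.
For a conjugate pair |z|^2 = z * conj(z) = (product of roots) = c/a = 1/(1.452) = 0.688705, so |z| = sqrt(0.688705) = 0.8299 for both roots.
Moduli of all roots: 0.8299, 0.8299.
All moduli strictly greater than 1? No.
Verdict: Not invertible.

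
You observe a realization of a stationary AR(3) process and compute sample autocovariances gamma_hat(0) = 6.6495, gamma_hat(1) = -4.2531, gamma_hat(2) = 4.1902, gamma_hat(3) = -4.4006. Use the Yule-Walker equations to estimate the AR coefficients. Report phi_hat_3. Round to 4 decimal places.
\hat\phi_{3} = -0.3350

The Yule-Walker equations for an AR(p) process read, in matrix form,
  Gamma_p phi = r_p,   with   (Gamma_p)_{ij} = gamma(|i - j|),
                       (r_p)_i = gamma(i),   i,j = 1..p.
Substitute the sample gammas (Toeplitz matrix and right-hand side of size 3):
  Gamma_p = [[6.6495, -4.2531, 4.1902], [-4.2531, 6.6495, -4.2531], [4.1902, -4.2531, 6.6495]]
  r_p     = [-4.2531, 4.1902, -4.4006]
Written out (R1..R3):
  (R1) 6.6495 phi_1 - 4.2531 phi_2 + 4.1902 phi_3 = -4.2531
  (R2) -4.2531 phi_1 + 6.6495 phi_2 - 4.2531 phi_3 = 4.1902
  (R3) 4.1902 phi_1 - 4.2531 phi_2 + 6.6495 phi_3 = -4.4006
Gaussian elimination:
  R2 <- R2 - (-4.2531/6.6495) R1 = R2 - (-0.639612) R1:  3.929166 phi_2 - 1.572998 phi_3 = 1.469866
  R3 <- R3 - (4.1902/6.6495) R1 = R3 - (0.630153) R1:  -1.572998 phi_2 + 4.009034 phi_3 = -1.720498
  R3 <- R3 - (-1.572998/3.929166) R2 = R3 - (-0.400339) R2:  3.379302 phi_3 = -1.132053
Back-substitution:
  phi_hat_3 = -1.132053 / 3.379302 = -0.334996
  phi_hat_2 = (1.469866 - (-1.572998)(-0.334996)) / 3.929166 = 0.239979
  phi_hat_1 = (-4.2531 - (-4.2531)(0.239979) - (4.1902)(-0.334996)) / 6.6495 = -0.27502
So phi_hat = [-0.2750, 0.2400, -0.3350].
Therefore phi_hat_3 = -0.3350.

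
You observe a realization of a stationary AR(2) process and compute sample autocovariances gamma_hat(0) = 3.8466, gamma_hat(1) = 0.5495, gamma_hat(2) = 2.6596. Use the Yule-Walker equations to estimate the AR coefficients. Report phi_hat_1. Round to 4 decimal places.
\hat\phi_{1} = 0.0450

The Yule-Walker equations for an AR(p) process read, in matrix form,
  Gamma_p phi = r_p,   with   (Gamma_p)_{ij} = gamma(|i - j|),
                       (r_p)_i = gamma(i),   i,j = 1..p.
Substitute the sample gammas (Toeplitz matrix and right-hand side of size 2):
  Gamma_p = [[3.8466, 0.5495], [0.5495, 3.8466]]
  r_p     = [0.5495, 2.6596]
Written out:
  3.8466 phi_1 + 0.5495 phi_2 = 0.5495
  0.5495 phi_1 + 3.8466 phi_2 = 2.6596
Solve by Cramer's rule:
  det = gamma(0)^2 - gamma(1)^2 = (3.8466)^2 - (0.5495)^2 = 14.79633156 - 0.30195025 = 14.49438131
  phi_hat_1 = [gamma(1) gamma(0) - gamma(1) gamma(2)] / det = [(0.5495)(3.8466) - (0.5495)(2.6596)] / 14.49438131 = 0.6522565 / 14.49438131 = 0.045
  phi_hat_2 = [gamma(0) gamma(2) - gamma(1)^2] / det = [(3.8466)(2.6596) - (0.5495)^2] / 14.49438131 = 9.92846711 / 14.49438131 = 0.685
So phi_hat = [0.0450, 0.6850].
Therefore phi_hat_1 = 0.0450.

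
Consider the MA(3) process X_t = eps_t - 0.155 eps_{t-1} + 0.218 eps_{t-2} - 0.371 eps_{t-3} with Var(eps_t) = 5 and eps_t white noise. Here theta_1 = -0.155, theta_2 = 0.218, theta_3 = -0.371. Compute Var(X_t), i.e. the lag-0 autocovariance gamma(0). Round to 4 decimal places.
\gamma(0) = 6.0460

For an MA(q) process X_t = eps_t + sum_i theta_i eps_{t-i} with
Var(eps_t) = sigma^2, the variance is
  gamma(0) = sigma^2 * (1 + sum_i theta_i^2).
  sum_i theta_i^2 = (-0.155)^2 + (0.218)^2 + (-0.371)^2 = 0.024025 + 0.047524 + 0.137641 = 0.20919.
  gamma(0) = 5 * (1 + 0.20919) = 5 * 1.20919 = 6.04595, which rounds to 6.0460.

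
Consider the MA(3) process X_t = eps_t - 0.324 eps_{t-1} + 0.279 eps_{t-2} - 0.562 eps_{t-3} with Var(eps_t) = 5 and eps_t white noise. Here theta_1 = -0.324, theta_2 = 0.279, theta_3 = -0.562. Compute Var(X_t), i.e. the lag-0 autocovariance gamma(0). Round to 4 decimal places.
\gamma(0) = 7.4933

For an MA(q) process X_t = eps_t + sum_i theta_i eps_{t-i} with
Var(eps_t) = sigma^2, the variance is
  gamma(0) = sigma^2 * (1 + sum_i theta_i^2).
  sum_i theta_i^2 = (-0.324)^2 + (0.279)^2 + (-0.562)^2 = 0.104976 + 0.077841 + 0.315844 = 0.498661.
  gamma(0) = 5 * (1 + 0.498661) = 5 * 1.498661 = 7.493305, which rounds to 7.4933.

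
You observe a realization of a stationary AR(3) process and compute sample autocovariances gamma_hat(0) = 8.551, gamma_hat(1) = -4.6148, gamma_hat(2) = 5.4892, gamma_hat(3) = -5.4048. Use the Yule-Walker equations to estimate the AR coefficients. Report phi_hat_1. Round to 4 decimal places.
\hat\phi_{1} = -0.0970

The Yule-Walker equations for an AR(p) process read, in matrix form,
  Gamma_p phi = r_p,   with   (Gamma_p)_{ij} = gamma(|i - j|),
                       (r_p)_i = gamma(i),   i,j = 1..p.
Substitute the sample gammas (Toeplitz matrix and right-hand side of size 3):
  Gamma_p = [[8.551, -4.6148, 5.4892], [-4.6148, 8.551, -4.6148], [5.4892, -4.6148, 8.551]]
  r_p     = [-4.6148, 5.4892, -5.4048]
Written out (R1..R3):
  (R1) 8.551 phi_1 - 4.6148 phi_2 + 5.4892 phi_3 = -4.6148
  (R2) -4.6148 phi_1 + 8.551 phi_2 - 4.6148 phi_3 = 5.4892
  (R3) 5.4892 phi_1 - 4.6148 phi_2 + 8.551 phi_3 = -5.4048
Gaussian elimination:
  R2 <- R2 - (-4.6148/8.551) R1 = R2 - (-0.53968) R1:  6.060487 phi_2 - 1.652391 phi_3 = 2.998687
  R3 <- R3 - (5.4892/8.551) R1 = R3 - (0.641937) R1:  -1.652391 phi_2 + 5.027282 phi_3 = -2.442391
  R3 <- R3 - (-1.652391/6.060487) R2 = R3 - (-0.27265) R2:  4.576757 phi_3 = -1.624799
Back-substitution:
  phi_hat_3 = -1.624799 / 4.576757 = -0.355011
  phi_hat_2 = (2.998687 - (-1.652391)(-0.355011)) / 6.060487 = 0.397999
  phi_hat_1 = (-4.6148 - (-4.6148)(0.397999) - (5.4892)(-0.355011)) / 8.551 = -0.096993
So phi_hat = [-0.0970, 0.3980, -0.3550].
Therefore phi_hat_1 = -0.0970.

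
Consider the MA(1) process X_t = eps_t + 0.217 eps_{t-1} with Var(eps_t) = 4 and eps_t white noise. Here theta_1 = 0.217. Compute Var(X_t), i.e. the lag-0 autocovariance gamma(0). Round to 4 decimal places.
\gamma(0) = 4.1884

For an MA(q) process X_t = eps_t + sum_i theta_i eps_{t-i} with
Var(eps_t) = sigma^2, the variance is
  gamma(0) = sigma^2 * (1 + sum_i theta_i^2).
  sum_i theta_i^2 = (0.217)^2 = 0.047089.
  gamma(0) = 4 * (1 + 0.047089) = 4 * 1.047089 = 4.188356, which rounds to 4.1884.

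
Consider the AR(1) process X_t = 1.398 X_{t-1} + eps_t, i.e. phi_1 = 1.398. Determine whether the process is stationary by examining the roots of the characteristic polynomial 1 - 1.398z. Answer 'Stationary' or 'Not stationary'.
\text{Not stationary}

The AR(p) characteristic polynomial is P(z) = 1 - 1.398z.
Stationarity requires all roots to lie outside the unit circle, i.e. |z| > 1 for every root.
This is linear in z: 1 + (-1.398) z = 0  =>  z = -1/(-1.398) = 0.715308,  |z| = 0.715308.
Moduli of all roots: 0.7153.
All moduli strictly greater than 1? No.
Verdict: Not stationary.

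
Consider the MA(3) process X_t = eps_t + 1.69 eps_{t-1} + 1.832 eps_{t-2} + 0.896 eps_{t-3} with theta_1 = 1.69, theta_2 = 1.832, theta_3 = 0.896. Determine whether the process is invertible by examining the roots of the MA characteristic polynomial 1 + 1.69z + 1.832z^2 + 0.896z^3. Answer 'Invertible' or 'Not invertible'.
\text{Not invertible}

The MA(q) characteristic polynomial is P(z) = 1 + 1.69z + 1.832z^2 + 0.896z^3.
Invertibility requires all roots to lie outside the unit circle, i.e. |z| > 1 for every root.
Degree 3: look for a simple real root z0 first, then factor out (1 - z/z0) and solve the remaining quadratic.
Testing z0 = -1.25: P(-1.25) = 1 + (1.69)(-1.25) + (1.832)(-1.25)^2 + (0.896)(-1.25)^3
  = 1 + (-2.1125) + (2.8625) + (-1.75) = 0.  So z_0 = -1.25 is a root, |z_0| = 1.25.
Divide out the factor (1 + 0.8 z) = (1 - z/z0) (since 1/z0 = -0.8):
  P(z) = (1 + 0.8 z)(1 + (0.89) z + (1.12) z^2)
  [check: z-coef 0.89 - (-0.8) = 1.69; z^2-coef 1.12 - (-0.8)(0.89) = 1.832; z^3-coef -(-0.8)(1.12) = 0.896.]
Remaining roots from the quadratic factor 1 + (0.89) z + (1.12) z^2:
  Set 1 + (0.89) z + (1.12) z^2 = 0, i.e. a z^2 + b z + c = 0 with a = 1.12, b = 0.89, c = 1.
  Discriminant D = b^2 - 4ac = (0.89)^2 - 4*(1.12)*1 = 0.7921 - (4.48) = -3.6879.
  D < 0, so the roots are the complex-conjugate pair z = (-b +/- i sqrt(-D)) / (2a) = -0.3973 +/- 0.8573i.
  For a conjugate pair |z|^2 = z * conj(z) = (product of roots) = c/a = 1/(1.12) = 0.892857, so |z| = sqrt(0.892857) = 0.9449 for both roots.
Moduli of all roots: 1.2500, 0.9449, 0.9449.
All moduli strictly greater than 1? No.
Verdict: Not invertible.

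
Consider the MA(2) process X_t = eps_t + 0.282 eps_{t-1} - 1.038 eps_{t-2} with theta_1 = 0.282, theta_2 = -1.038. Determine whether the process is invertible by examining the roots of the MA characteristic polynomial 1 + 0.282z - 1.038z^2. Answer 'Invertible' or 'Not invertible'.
\text{Not invertible}

The MA(q) characteristic polynomial is P(z) = 1 + 0.282z - 1.038z^2.
Invertibility requires all roots to lie outside the unit circle, i.e. |z| > 1 for every root.
Set 1 + (0.282) z + (-1.038) z^2 = 0, i.e. a z^2 + b z + c = 0 with a = -1.038, b = 0.282, c = 1.
Discriminant D = b^2 - 4ac = (0.282)^2 - 4*(-1.038)*1 = 0.079524 - (-4.152) = 4.231524.
D >= 0, so the roots are real: z = (-b +/- sqrt(D)) / (2a) = (-0.282 +/- 2.057067) / (-2.076).
  z_1 = (-0.282 + 2.057067) / (-2.076) = -0.855,   |z_1| = 0.855.
  z_2 = (-0.282 - 2.057067) / (-2.076) = 1.1267,   |z_2| = 1.1267.
Moduli of all roots: 0.8550, 1.1267.
All moduli strictly greater than 1? No.
Verdict: Not invertible.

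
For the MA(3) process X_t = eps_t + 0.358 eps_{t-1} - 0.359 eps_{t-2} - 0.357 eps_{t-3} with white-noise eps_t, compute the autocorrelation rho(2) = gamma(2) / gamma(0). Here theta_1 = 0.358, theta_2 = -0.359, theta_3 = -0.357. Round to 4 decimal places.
\rho(2) = -0.3516

For an MA(q) process with theta_0 = 1, the autocovariance is
  gamma(k) = sigma^2 * sum_{i=0..q-k} theta_i * theta_{i+k},
and rho(k) = gamma(k) / gamma(0). Sigma^2 cancels.
  numerator   = (1)*(-0.359) + (0.358)*(-0.357) = -0.486806.
  denominator = (1)^2 + (0.358)^2 + (-0.359)^2 + (-0.357)^2 = 1.384494.
  rho(2) = -0.486806 / 1.384494 = -0.3516.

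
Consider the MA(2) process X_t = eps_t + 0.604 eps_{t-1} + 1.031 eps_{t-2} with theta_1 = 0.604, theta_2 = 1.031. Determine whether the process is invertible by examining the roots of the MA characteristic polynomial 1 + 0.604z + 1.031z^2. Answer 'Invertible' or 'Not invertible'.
\text{Not invertible}

The MA(q) characteristic polynomial is P(z) = 1 + 0.604z + 1.031z^2.
Invertibility requires all roots to lie outside the unit circle, i.e. |z| > 1 for every root.
Set 1 + (0.604) z + (1.031) z^2 = 0, i.e. a z^2 + b z + c = 0 with a = 1.031, b = 0.604, c = 1.
Discriminant D = b^2 - 4ac = (0.604)^2 - 4*(1.031)*1 = 0.364816 - (4.124) = -3.759184.
D < 0, so the roots are the complex-conjugate pair z = (-b +/- i sqrt(-D)) / (2a) = -0.2929 +/- 0.9403i.
For a conjugate pair |z|^2 = z * conj(z) = (product of roots) = c/a = 1/(1.031) = 0.969932, so |z| = sqrt(0.969932) = 0.9849 for both roots.
Moduli of all roots: 0.9849, 0.9849.
All moduli strictly greater than 1? No.
Verdict: Not invertible.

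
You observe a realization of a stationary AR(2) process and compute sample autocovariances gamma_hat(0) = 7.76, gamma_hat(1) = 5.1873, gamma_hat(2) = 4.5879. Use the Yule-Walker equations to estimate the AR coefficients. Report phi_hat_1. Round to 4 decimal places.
\hat\phi_{1} = 0.4940

The Yule-Walker equations for an AR(p) process read, in matrix form,
  Gamma_p phi = r_p,   with   (Gamma_p)_{ij} = gamma(|i - j|),
                       (r_p)_i = gamma(i),   i,j = 1..p.
Substitute the sample gammas (Toeplitz matrix and right-hand side of size 2):
  Gamma_p = [[7.76, 5.1873], [5.1873, 7.76]]
  r_p     = [5.1873, 4.5879]
Written out:
  7.76 phi_1 + 5.1873 phi_2 = 5.1873
  5.1873 phi_1 + 7.76 phi_2 = 4.5879
Solve by Cramer's rule:
  det = gamma(0)^2 - gamma(1)^2 = (7.76)^2 - (5.1873)^2 = 60.2176 - 26.90808129 = 33.30951871
  phi_hat_1 = [gamma(1) gamma(0) - gamma(1) gamma(2)] / det = [(5.1873)(7.76) - (5.1873)(4.5879)] / 33.30951871 = 16.45463433 / 33.30951871 = 0.494
  phi_hat_2 = [gamma(0) gamma(2) - gamma(1)^2] / det = [(7.76)(4.5879) - (5.1873)^2] / 33.30951871 = 8.69402271 / 33.30951871 = 0.261
So phi_hat = [0.4940, 0.2610].
Therefore phi_hat_1 = 0.4940.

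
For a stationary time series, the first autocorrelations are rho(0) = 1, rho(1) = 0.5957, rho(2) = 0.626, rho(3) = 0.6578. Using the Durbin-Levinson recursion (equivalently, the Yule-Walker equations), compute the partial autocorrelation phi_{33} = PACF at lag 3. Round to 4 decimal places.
\phi_{33} = 0.3601

The PACF at lag k is phi_{kk}, the last component of the solution
to the Yule-Walker system G_k phi = r_k where
  (G_k)_{ij} = rho(|i - j|), (r_k)_i = rho(i), i,j = 1..k.
Equivalently, Durbin-Levinson gives phi_{kk} iteratively:
  phi_{11} = rho(1)
  phi_{kk} = [rho(k) - sum_{j=1..k-1} phi_{k-1,j} rho(k-j)]
            / [1 - sum_{j=1..k-1} phi_{k-1,j} rho(j)],
  phi_{k,j} = phi_{k-1,j} - phi_{kk} phi_{k-1,k-j},  j = 1..k-1.
Step k = 1:
  phi_11 = rho(1) = 0.5957.
Step k = 2:
  phi_22 = [rho(2) - phi_11 rho(1)] / [1 - phi_11 rho(1)] = [0.626 - (0.5957)(0.5957)] / [1 - (0.5957)(0.5957)]
         = 0.27114151 / 0.64514151 = 0.420282.
  Update: phi_21 = phi_11 - phi_22 phi_11 = 0.5957 - (0.420282)(0.5957) = 0.345338.
Step k = 3:
  phi_33 = [rho(3) - phi_21 rho(2) - phi_22 rho(1)] / [1 - phi_21 rho(1) - phi_22 rho(2)]
    numerator   = 0.6578 - (0.345338)(0.626) - (0.420282)(0.5957) = 0.19125637
    denominator = 1 - (0.345338)(0.5957) - (0.420282)(0.626) = 0.53118555
  phi_33 = 0.19125637 / 0.53118555 = 0.3601.
Therefore phi_{33} = 0.3601.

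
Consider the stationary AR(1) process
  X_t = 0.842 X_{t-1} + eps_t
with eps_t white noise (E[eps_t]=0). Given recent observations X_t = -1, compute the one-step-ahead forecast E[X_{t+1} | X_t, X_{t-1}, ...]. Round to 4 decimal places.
E[X_{t+1} \mid \mathcal F_t] = -0.8420

For an AR(p) model X_t = c + sum_i phi_i X_{t-i} + eps_t, the
one-step-ahead conditional mean is
  E[X_{t+1} | X_t, ...] = c + sum_i phi_i X_{t+1-i}.
Substitute known values:
  E[X_{t+1} | ...] = (0.842) * (-1)
                   = -0.8420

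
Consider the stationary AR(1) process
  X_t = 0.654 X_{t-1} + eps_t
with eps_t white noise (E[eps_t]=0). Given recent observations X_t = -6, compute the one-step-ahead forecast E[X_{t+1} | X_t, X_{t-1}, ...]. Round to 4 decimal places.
E[X_{t+1} \mid \mathcal F_t] = -3.9240

For an AR(p) model X_t = c + sum_i phi_i X_{t-i} + eps_t, the
one-step-ahead conditional mean is
  E[X_{t+1} | X_t, ...] = c + sum_i phi_i X_{t+1-i}.
Substitute known values:
  E[X_{t+1} | ...] = (0.654) * (-6)
                   = -3.9240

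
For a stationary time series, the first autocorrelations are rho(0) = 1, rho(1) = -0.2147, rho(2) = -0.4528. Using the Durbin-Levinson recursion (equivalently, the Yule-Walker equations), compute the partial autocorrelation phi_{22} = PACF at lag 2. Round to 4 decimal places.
\phi_{22} = -0.5230

The PACF at lag k is phi_{kk}, the last component of the solution
to the Yule-Walker system G_k phi = r_k where
  (G_k)_{ij} = rho(|i - j|), (r_k)_i = rho(i), i,j = 1..k.
Equivalently, Durbin-Levinson gives phi_{kk} iteratively:
  phi_{11} = rho(1)
  phi_{kk} = [rho(k) - sum_{j=1..k-1} phi_{k-1,j} rho(k-j)]
            / [1 - sum_{j=1..k-1} phi_{k-1,j} rho(j)],
  phi_{k,j} = phi_{k-1,j} - phi_{kk} phi_{k-1,k-j},  j = 1..k-1.
Step k = 1:
  phi_11 = rho(1) = -0.2147.
Step k = 2:
  phi_22 = [rho(2) - phi_11 rho(1)] / [1 - phi_11 rho(1)] = [-0.4528 - (-0.2147)(-0.2147)] / [1 - (-0.2147)(-0.2147)]
         = -0.49889609 / 0.95390391 = -0.523.
Therefore phi_{22} = -0.5230.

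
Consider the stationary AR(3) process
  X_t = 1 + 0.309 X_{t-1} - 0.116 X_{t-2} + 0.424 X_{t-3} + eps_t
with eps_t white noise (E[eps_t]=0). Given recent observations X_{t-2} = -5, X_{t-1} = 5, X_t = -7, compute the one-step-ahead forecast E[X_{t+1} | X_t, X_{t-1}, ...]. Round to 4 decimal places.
E[X_{t+1} \mid \mathcal F_t] = -3.8630

For an AR(p) model X_t = c + sum_i phi_i X_{t-i} + eps_t, the
one-step-ahead conditional mean is
  E[X_{t+1} | X_t, ...] = c + sum_i phi_i X_{t+1-i}.
Substitute known values:
  E[X_{t+1} | ...] = 1 + (0.309) * (-7) + (-0.116) * (5) + (0.424) * (-5)
                   = -3.8630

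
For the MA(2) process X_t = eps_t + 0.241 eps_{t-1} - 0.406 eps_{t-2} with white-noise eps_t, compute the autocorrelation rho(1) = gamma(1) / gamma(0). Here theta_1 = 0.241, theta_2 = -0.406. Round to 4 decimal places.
\rho(1) = 0.1171

For an MA(q) process with theta_0 = 1, the autocovariance is
  gamma(k) = sigma^2 * sum_{i=0..q-k} theta_i * theta_{i+k},
and rho(k) = gamma(k) / gamma(0). Sigma^2 cancels.
  numerator   = (1)*(0.241) + (0.241)*(-0.406) = 0.143154.
  denominator = (1)^2 + (0.241)^2 + (-0.406)^2 = 1.222917.
  rho(1) = 0.143154 / 1.222917 = 0.1171.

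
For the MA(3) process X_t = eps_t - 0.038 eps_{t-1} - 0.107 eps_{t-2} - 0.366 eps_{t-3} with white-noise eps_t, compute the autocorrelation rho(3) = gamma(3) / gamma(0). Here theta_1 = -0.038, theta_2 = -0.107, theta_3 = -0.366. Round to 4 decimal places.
\rho(3) = -0.3191

For an MA(q) process with theta_0 = 1, the autocovariance is
  gamma(k) = sigma^2 * sum_{i=0..q-k} theta_i * theta_{i+k},
and rho(k) = gamma(k) / gamma(0). Sigma^2 cancels.
  numerator   = (1)*(-0.366) = -0.366.
  denominator = (1)^2 + (-0.038)^2 + (-0.107)^2 + (-0.366)^2 = 1.146849.
  rho(3) = -0.366 / 1.146849 = -0.3191.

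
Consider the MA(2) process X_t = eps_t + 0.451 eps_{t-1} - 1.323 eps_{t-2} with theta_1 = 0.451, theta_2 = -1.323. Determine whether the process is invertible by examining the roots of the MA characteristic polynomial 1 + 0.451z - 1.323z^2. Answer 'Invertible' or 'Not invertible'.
\text{Not invertible}

The MA(q) characteristic polynomial is P(z) = 1 + 0.451z - 1.323z^2.
Invertibility requires all roots to lie outside the unit circle, i.e. |z| > 1 for every root.
Set 1 + (0.451) z + (-1.323) z^2 = 0, i.e. a z^2 + b z + c = 0 with a = -1.323, b = 0.451, c = 1.
Discriminant D = b^2 - 4ac = (0.451)^2 - 4*(-1.323)*1 = 0.203401 - (-5.292) = 5.495401.
D >= 0, so the roots are real: z = (-b +/- sqrt(D)) / (2a) = (-0.451 +/- 2.344227) / (-2.646).
  z_1 = (-0.451 + 2.344227) / (-2.646) = -0.7155,   |z_1| = 0.7155.
  z_2 = (-0.451 - 2.344227) / (-2.646) = 1.0564,   |z_2| = 1.0564.
Moduli of all roots: 0.7155, 1.0564.
All moduli strictly greater than 1? No.
Verdict: Not invertible.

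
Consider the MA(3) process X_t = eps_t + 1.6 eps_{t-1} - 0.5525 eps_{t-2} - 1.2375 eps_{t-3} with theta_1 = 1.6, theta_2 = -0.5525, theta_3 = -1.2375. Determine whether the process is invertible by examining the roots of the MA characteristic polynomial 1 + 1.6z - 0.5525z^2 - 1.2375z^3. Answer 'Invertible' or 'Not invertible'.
\text{Not invertible}

The MA(q) characteristic polynomial is P(z) = 1 + 1.6z - 0.5525z^2 - 1.2375z^3.
Invertibility requires all roots to lie outside the unit circle, i.e. |z| > 1 for every root.
Degree 3: look for a simple real root z0 first, then factor out (1 - z/z0) and solve the remaining quadratic.
Testing z0 = -0.8: P(-0.8) = 1 + (1.6)(-0.8) + (-0.5525)(-0.8)^2 + (-1.2375)(-0.8)^3
  = 1 + (-1.28) + (-0.3536) + (0.6336) = 0.  So z_0 = -0.8 is a root, |z_0| = 0.8.
Divide out the factor (1 + 1.25 z) = (1 - z/z0) (since 1/z0 = -1.25):
  P(z) = (1 + 1.25 z)(1 + (0.35) z + (-0.99) z^2)
  [check: z-coef 0.35 - (-1.25) = 1.6; z^2-coef -0.99 - (-1.25)(0.35) = -0.5525; z^3-coef -(-1.25)(-0.99) = -1.2375.]
Remaining roots from the quadratic factor 1 + (0.35) z + (-0.99) z^2:
  Set 1 + (0.35) z + (-0.99) z^2 = 0, i.e. a z^2 + b z + c = 0 with a = -0.99, b = 0.35, c = 1.
  Discriminant D = b^2 - 4ac = (0.35)^2 - 4*(-0.99)*1 = 0.1225 - (-3.96) = 4.0825.
  D >= 0, so the roots are real: z = (-b +/- sqrt(D)) / (2a) = (-0.35 +/- 2.02052) / (-1.98).
    z_1 = (-0.35 + 2.02052) / (-1.98) = -0.8437,   |z_1| = 0.8437.
    z_2 = (-0.35 - 2.02052) / (-1.98) = 1.1972,   |z_2| = 1.1972.
Moduli of all roots: 0.8000, 0.8437, 1.1972.
All moduli strictly greater than 1? No.
Verdict: Not invertible.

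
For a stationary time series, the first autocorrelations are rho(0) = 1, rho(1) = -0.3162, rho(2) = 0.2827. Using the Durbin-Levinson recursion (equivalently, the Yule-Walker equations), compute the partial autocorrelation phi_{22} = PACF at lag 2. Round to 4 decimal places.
\phi_{22} = 0.2030

The PACF at lag k is phi_{kk}, the last component of the solution
to the Yule-Walker system G_k phi = r_k where
  (G_k)_{ij} = rho(|i - j|), (r_k)_i = rho(i), i,j = 1..k.
Equivalently, Durbin-Levinson gives phi_{kk} iteratively:
  phi_{11} = rho(1)
  phi_{kk} = [rho(k) - sum_{j=1..k-1} phi_{k-1,j} rho(k-j)]
            / [1 - sum_{j=1..k-1} phi_{k-1,j} rho(j)],
  phi_{k,j} = phi_{k-1,j} - phi_{kk} phi_{k-1,k-j},  j = 1..k-1.
Step k = 1:
  phi_11 = rho(1) = -0.3162.
Step k = 2:
  phi_22 = [rho(2) - phi_11 rho(1)] / [1 - phi_11 rho(1)] = [0.2827 - (-0.3162)(-0.3162)] / [1 - (-0.3162)(-0.3162)]
         = 0.18271756 / 0.90001756 = 0.203.
Therefore phi_{22} = 0.2030.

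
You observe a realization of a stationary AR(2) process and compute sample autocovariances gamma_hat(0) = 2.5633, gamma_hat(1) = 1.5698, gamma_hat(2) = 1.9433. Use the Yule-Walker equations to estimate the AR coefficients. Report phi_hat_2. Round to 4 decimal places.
\hat\phi_{2} = 0.6130

The Yule-Walker equations for an AR(p) process read, in matrix form,
  Gamma_p phi = r_p,   with   (Gamma_p)_{ij} = gamma(|i - j|),
                       (r_p)_i = gamma(i),   i,j = 1..p.
Substitute the sample gammas (Toeplitz matrix and right-hand side of size 2):
  Gamma_p = [[2.5633, 1.5698], [1.5698, 2.5633]]
  r_p     = [1.5698, 1.9433]
Written out:
  2.5633 phi_1 + 1.5698 phi_2 = 1.5698
  1.5698 phi_1 + 2.5633 phi_2 = 1.9433
Solve by Cramer's rule:
  det = gamma(0)^2 - gamma(1)^2 = (2.5633)^2 - (1.5698)^2 = 6.57050689 - 2.46427204 = 4.10623485
  phi_hat_1 = [gamma(1) gamma(0) - gamma(1) gamma(2)] / det = [(1.5698)(2.5633) - (1.5698)(1.9433)] / 4.10623485 = 0.973276 / 4.10623485 = 0.237
  phi_hat_2 = [gamma(0) gamma(2) - gamma(1)^2] / det = [(2.5633)(1.9433) - (1.5698)^2] / 4.10623485 = 2.51698885 / 4.10623485 = 0.613
So phi_hat = [0.2370, 0.6130].
Therefore phi_hat_2 = 0.6130.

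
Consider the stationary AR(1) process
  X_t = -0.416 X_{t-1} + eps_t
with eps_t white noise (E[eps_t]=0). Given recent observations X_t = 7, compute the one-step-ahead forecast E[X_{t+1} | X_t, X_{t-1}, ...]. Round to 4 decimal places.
E[X_{t+1} \mid \mathcal F_t] = -2.9120

For an AR(p) model X_t = c + sum_i phi_i X_{t-i} + eps_t, the
one-step-ahead conditional mean is
  E[X_{t+1} | X_t, ...] = c + sum_i phi_i X_{t+1-i}.
Substitute known values:
  E[X_{t+1} | ...] = (-0.416) * (7)
                   = -2.9120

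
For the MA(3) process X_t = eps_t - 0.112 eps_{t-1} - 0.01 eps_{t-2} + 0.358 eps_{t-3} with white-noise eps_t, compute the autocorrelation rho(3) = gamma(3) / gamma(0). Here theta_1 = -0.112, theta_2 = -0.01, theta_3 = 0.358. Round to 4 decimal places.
\rho(3) = 0.3138

For an MA(q) process with theta_0 = 1, the autocovariance is
  gamma(k) = sigma^2 * sum_{i=0..q-k} theta_i * theta_{i+k},
and rho(k) = gamma(k) / gamma(0). Sigma^2 cancels.
  numerator   = (1)*(0.358) = 0.358.
  denominator = (1)^2 + (-0.112)^2 + (-0.01)^2 + (0.358)^2 = 1.140808.
  rho(3) = 0.358 / 1.140808 = 0.3138.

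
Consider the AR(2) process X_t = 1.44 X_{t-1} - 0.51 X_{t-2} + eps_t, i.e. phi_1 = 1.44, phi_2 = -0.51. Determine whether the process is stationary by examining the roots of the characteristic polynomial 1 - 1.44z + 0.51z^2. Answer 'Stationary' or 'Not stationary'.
\text{Stationary}

The AR(p) characteristic polynomial is P(z) = 1 - 1.44z + 0.51z^2.
Stationarity requires all roots to lie outside the unit circle, i.e. |z| > 1 for every root.
Set 1 + (-1.44) z + (0.51) z^2 = 0, i.e. a z^2 + b z + c = 0 with a = 0.51, b = -1.44, c = 1.
Discriminant D = b^2 - 4ac = (-1.44)^2 - 4*(0.51)*1 = 2.0736 - (2.04) = 0.0336.
D >= 0, so the roots are real: z = (-b +/- sqrt(D)) / (2a) = (1.44 +/- 0.183303) / (1.02).
  z_1 = (1.44 + 0.183303) / (1.02) = 1.5915,   |z_1| = 1.5915.
  z_2 = (1.44 - 0.183303) / (1.02) = 1.2321,   |z_2| = 1.2321.
Moduli of all roots: 1.5915, 1.2321.
All moduli strictly greater than 1? Yes.
Verdict: Stationary.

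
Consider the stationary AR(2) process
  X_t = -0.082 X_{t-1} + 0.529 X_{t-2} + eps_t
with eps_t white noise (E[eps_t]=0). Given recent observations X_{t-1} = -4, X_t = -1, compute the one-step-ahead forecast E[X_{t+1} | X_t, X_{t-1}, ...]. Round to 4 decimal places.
E[X_{t+1} \mid \mathcal F_t] = -2.0340

For an AR(p) model X_t = c + sum_i phi_i X_{t-i} + eps_t, the
one-step-ahead conditional mean is
  E[X_{t+1} | X_t, ...] = c + sum_i phi_i X_{t+1-i}.
Substitute known values:
  E[X_{t+1} | ...] = (-0.082) * (-1) + (0.529) * (-4)
                   = -2.0340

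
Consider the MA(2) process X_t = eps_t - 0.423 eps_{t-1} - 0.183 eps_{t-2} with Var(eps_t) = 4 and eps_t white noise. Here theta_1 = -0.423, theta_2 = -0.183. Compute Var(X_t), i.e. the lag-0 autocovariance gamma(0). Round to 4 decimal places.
\gamma(0) = 4.8497

For an MA(q) process X_t = eps_t + sum_i theta_i eps_{t-i} with
Var(eps_t) = sigma^2, the variance is
  gamma(0) = sigma^2 * (1 + sum_i theta_i^2).
  sum_i theta_i^2 = (-0.423)^2 + (-0.183)^2 = 0.178929 + 0.033489 = 0.212418.
  gamma(0) = 4 * (1 + 0.212418) = 4 * 1.212418 = 4.849672, which rounds to 4.8497.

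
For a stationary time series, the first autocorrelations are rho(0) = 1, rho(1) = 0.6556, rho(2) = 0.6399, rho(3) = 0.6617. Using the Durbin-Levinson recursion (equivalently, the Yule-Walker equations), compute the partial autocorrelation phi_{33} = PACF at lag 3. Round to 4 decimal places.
\phi_{33} = 0.3149

The PACF at lag k is phi_{kk}, the last component of the solution
to the Yule-Walker system G_k phi = r_k where
  (G_k)_{ij} = rho(|i - j|), (r_k)_i = rho(i), i,j = 1..k.
Equivalently, Durbin-Levinson gives phi_{kk} iteratively:
  phi_{11} = rho(1)
  phi_{kk} = [rho(k) - sum_{j=1..k-1} phi_{k-1,j} rho(k-j)]
            / [1 - sum_{j=1..k-1} phi_{k-1,j} rho(j)],
  phi_{k,j} = phi_{k-1,j} - phi_{kk} phi_{k-1,k-j},  j = 1..k-1.
Step k = 1:
  phi_11 = rho(1) = 0.6556.
Step k = 2:
  phi_22 = [rho(2) - phi_11 rho(1)] / [1 - phi_11 rho(1)] = [0.6399 - (0.6556)(0.6556)] / [1 - (0.6556)(0.6556)]
         = 0.21008864 / 0.57018864 = 0.368455.
  Update: phi_21 = phi_11 - phi_22 phi_11 = 0.6556 - (0.368455)(0.6556) = 0.414041.
Step k = 3:
  phi_33 = [rho(3) - phi_21 rho(2) - phi_22 rho(1)] / [1 - phi_21 rho(1) - phi_22 rho(2)]
    numerator   = 0.6617 - (0.414041)(0.6399) - (0.368455)(0.6556) = 0.15519622
    denominator = 1 - (0.414041)(0.6556) - (0.368455)(0.6399) = 0.49278051
  phi_33 = 0.15519622 / 0.49278051 = 0.3149.
Therefore phi_{33} = 0.3149.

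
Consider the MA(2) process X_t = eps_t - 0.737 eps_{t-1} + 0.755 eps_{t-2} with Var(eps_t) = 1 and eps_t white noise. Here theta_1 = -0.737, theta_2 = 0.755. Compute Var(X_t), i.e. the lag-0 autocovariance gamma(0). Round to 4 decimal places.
\gamma(0) = 2.1132

For an MA(q) process X_t = eps_t + sum_i theta_i eps_{t-i} with
Var(eps_t) = sigma^2, the variance is
  gamma(0) = sigma^2 * (1 + sum_i theta_i^2).
  sum_i theta_i^2 = (-0.737)^2 + (0.755)^2 = 0.543169 + 0.570025 = 1.113194.
  gamma(0) = 1 * (1 + 1.113194) = 1 * 2.113194 = 2.113194, which rounds to 2.1132.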